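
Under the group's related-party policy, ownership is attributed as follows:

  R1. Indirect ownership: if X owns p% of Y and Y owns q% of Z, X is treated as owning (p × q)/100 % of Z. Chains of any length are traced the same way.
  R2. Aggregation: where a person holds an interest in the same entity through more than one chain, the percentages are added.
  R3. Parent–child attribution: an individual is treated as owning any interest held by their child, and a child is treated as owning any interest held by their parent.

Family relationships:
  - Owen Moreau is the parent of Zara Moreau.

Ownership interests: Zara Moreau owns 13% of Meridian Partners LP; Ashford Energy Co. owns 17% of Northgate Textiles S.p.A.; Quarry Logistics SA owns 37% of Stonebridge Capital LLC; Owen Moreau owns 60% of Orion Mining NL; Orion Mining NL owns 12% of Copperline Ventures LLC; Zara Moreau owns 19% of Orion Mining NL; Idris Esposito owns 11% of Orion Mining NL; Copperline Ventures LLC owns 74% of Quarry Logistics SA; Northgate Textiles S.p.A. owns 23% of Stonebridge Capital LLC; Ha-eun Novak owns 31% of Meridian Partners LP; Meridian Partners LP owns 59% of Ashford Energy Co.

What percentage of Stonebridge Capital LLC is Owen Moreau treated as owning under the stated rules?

2.895521%

By parent–child attribution (R3), Owen Moreau is treated as also owning Zara Moreau's interest in Orion Mining NL, giving 60% + 19% = 79%.
By parent–child attribution (R3), Owen Moreau is treated as owning Zara Moreau's 13% interest in Meridian Partners LP.
Chain via Orion Mining NL → Copperline Ventures LLC → Quarry Logistics SA (R1): 79% × 12% × 74% × 37% = 2.595624% of Stonebridge Capital LLC.
Chain via Meridian Partners LP → Ashford Energy Co. → Northgate Textiles S.p.A. (R1): 13% × 59% × 17% × 23% = 0.299897% of Stonebridge Capital LLC.
Aggregating (R2): 2.595624% + 0.299897% = 2.895521%.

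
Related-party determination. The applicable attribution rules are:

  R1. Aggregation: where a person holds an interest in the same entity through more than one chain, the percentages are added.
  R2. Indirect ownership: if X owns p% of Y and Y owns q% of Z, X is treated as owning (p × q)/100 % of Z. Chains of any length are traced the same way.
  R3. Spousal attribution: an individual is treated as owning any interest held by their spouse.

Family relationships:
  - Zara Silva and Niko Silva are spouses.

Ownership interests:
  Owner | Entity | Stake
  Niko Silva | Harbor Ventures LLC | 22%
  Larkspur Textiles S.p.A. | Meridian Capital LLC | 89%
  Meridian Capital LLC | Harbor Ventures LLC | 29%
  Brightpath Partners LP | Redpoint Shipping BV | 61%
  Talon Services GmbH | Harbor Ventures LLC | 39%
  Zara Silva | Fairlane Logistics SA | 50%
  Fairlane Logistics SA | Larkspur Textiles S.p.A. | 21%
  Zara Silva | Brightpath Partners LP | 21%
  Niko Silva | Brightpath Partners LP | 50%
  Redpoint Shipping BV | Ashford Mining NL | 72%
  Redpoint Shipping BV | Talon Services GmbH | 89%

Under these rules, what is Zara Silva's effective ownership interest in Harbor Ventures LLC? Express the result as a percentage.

By spousal attribution (R3), Zara Silva is treated as also owning Niko Silva's interest in Brightpath Partners LP, giving 21% + 50% = 71%.
By spousal attribution (R3), Zara Silva is treated as owning Niko Silva's 22% interest in Harbor Ventures LLC.
Chain via Brightpath Partners LP → Redpoint Shipping BV → Talon Services GmbH (R2): 71% × 61% × 89% × 39% = 15.032901% of Harbor Ventures LLC.
Chain via Fairlane Logistics SA → Larkspur Textiles S.p.A. → Meridian Capital LLC (R2): 50% × 21% × 89% × 29% = 2.71005% of Harbor Ventures LLC.
Direct interest in Harbor Ventures LLC: 22%.
Aggregating (R1): 15.032901% + 2.71005% + 22% = 39.742951%.

39.742951%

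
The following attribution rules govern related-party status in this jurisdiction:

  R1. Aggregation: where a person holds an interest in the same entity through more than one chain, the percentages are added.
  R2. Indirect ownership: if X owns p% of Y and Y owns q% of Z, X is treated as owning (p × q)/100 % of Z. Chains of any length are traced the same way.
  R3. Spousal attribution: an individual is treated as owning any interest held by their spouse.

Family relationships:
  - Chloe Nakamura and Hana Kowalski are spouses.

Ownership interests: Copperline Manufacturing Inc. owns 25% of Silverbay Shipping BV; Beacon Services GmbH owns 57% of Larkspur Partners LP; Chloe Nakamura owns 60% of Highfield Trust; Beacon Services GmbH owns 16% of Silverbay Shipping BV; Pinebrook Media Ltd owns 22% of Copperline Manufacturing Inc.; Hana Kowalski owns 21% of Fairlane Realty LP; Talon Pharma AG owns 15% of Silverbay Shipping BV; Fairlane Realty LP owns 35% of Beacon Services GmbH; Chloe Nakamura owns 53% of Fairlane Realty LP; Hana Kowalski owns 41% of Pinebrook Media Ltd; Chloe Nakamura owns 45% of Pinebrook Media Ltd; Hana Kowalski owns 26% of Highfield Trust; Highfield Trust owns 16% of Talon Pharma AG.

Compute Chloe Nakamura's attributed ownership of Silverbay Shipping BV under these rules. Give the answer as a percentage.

10.938%

By spousal attribution (R3), Chloe Nakamura is treated as also owning Hana Kowalski's interest in Highfield Trust, giving 60% + 26% = 86%.
By spousal attribution (R3), Chloe Nakamura is treated as also owning Hana Kowalski's interest in Pinebrook Media Ltd, giving 45% + 41% = 86%.
By spousal attribution (R3), Chloe Nakamura is treated as also owning Hana Kowalski's interest in Fairlane Realty LP, giving 53% + 21% = 74%.
Chain via Highfield Trust → Talon Pharma AG (R2): 86% × 16% × 15% = 2.064% of Silverbay Shipping BV.
Chain via Pinebrook Media Ltd → Copperline Manufacturing Inc. (R2): 86% × 22% × 25% = 4.73% of Silverbay Shipping BV.
Chain via Fairlane Realty LP → Beacon Services GmbH (R2): 74% × 35% × 16% = 4.144% of Silverbay Shipping BV.
Aggregating (R1): 2.064% + 4.73% + 4.144% = 10.938%.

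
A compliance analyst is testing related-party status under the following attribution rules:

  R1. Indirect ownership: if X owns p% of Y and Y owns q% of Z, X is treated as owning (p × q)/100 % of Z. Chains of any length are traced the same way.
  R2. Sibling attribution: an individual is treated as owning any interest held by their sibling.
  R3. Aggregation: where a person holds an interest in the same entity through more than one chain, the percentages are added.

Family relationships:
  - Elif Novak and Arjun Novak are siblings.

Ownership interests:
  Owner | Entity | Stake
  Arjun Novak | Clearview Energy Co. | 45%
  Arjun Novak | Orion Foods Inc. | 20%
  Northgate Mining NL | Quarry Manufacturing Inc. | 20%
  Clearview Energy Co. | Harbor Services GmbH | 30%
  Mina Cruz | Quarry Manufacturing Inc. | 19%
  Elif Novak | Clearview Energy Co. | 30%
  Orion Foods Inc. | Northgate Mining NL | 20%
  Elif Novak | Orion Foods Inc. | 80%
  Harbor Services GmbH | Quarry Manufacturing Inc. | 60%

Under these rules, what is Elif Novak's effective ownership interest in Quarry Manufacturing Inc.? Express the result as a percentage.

By sibling attribution (R2), Elif Novak is treated as also owning Arjun Novak's interest in Orion Foods Inc, giving 80% + 20% = 100%.
By sibling attribution (R2), Elif Novak is treated as also owning Arjun Novak's interest in Clearview Energy Co, giving 30% + 45% = 75%.
Chain via Orion Foods Inc. → Northgate Mining NL (R1): 100% × 20% × 20% = 4% of Quarry Manufacturing Inc.
Chain via Clearview Energy Co. → Harbor Services GmbH (R1): 75% × 30% × 60% = 13.5% of Quarry Manufacturing Inc.
Aggregating (R3): 4% + 13.5% = 17.5%.

17.5%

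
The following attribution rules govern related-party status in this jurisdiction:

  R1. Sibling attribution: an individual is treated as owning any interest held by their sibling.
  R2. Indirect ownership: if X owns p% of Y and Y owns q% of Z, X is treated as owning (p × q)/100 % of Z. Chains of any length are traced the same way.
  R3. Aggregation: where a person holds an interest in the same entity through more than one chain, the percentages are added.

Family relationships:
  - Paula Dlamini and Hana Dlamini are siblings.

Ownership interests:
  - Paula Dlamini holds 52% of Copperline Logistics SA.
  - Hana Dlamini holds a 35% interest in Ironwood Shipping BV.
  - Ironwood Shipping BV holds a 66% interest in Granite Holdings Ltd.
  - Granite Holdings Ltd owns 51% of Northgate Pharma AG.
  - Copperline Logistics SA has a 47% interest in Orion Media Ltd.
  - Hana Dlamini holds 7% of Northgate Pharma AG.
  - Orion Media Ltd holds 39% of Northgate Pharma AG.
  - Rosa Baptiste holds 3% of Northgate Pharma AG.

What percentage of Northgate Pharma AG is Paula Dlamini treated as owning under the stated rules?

28.3126%

By sibling attribution (R1), Paula Dlamini is treated as owning Hana Dlamini's 35% interest in Ironwood Shipping BV.
By sibling attribution (R1), Paula Dlamini is treated as owning Hana Dlamini's 7% interest in Northgate Pharma AG.
Chain via Copperline Logistics SA → Orion Media Ltd (R2): 52% × 47% × 39% = 9.5316% of Northgate Pharma AG.
Chain via Ironwood Shipping BV → Granite Holdings Ltd (R2): 35% × 66% × 51% = 11.781% of Northgate Pharma AG.
Direct interest in Northgate Pharma AG: 7%.
Aggregating (R3): 9.5316% + 11.781% + 7% = 28.3126%.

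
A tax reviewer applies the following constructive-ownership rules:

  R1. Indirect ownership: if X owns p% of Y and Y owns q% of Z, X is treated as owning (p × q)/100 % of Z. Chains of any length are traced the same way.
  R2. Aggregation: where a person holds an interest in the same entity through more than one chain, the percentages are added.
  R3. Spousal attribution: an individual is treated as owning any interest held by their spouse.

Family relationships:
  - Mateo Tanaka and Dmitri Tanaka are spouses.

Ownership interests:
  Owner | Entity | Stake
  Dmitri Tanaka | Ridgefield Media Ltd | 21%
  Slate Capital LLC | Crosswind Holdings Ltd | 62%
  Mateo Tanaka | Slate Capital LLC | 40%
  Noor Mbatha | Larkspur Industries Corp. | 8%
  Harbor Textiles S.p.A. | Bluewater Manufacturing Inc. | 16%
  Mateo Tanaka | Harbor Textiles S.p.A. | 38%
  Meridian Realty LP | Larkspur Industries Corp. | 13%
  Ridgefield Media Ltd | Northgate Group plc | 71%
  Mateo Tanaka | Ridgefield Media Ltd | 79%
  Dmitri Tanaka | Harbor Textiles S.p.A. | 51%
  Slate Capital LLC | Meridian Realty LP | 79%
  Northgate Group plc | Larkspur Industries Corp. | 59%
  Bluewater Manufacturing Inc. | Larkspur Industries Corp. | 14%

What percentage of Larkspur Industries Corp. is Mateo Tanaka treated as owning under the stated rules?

By spousal attribution (R3), Mateo Tanaka is treated as also owning Dmitri Tanaka's interest in Harbor Textiles S.p.A, giving 38% + 51% = 89%.
By spousal attribution (R3), Mateo Tanaka is treated as also owning Dmitri Tanaka's interest in Ridgefield Media Ltd, giving 79% + 21% = 100%.
Chain via Harbor Textiles S.p.A. → Bluewater Manufacturing Inc. (R1): 89% × 16% × 14% = 1.9936% of Larkspur Industries Corp.
Chain via Ridgefield Media Ltd → Northgate Group plc (R1): 100% × 71% × 59% = 41.89% of Larkspur Industries Corp.
Chain via Slate Capital LLC → Meridian Realty LP (R1): 40% × 79% × 13% = 4.108% of Larkspur Industries Corp.
Aggregating (R2): 1.9936% + 41.89% + 4.108% = 47.9916%.

47.9916%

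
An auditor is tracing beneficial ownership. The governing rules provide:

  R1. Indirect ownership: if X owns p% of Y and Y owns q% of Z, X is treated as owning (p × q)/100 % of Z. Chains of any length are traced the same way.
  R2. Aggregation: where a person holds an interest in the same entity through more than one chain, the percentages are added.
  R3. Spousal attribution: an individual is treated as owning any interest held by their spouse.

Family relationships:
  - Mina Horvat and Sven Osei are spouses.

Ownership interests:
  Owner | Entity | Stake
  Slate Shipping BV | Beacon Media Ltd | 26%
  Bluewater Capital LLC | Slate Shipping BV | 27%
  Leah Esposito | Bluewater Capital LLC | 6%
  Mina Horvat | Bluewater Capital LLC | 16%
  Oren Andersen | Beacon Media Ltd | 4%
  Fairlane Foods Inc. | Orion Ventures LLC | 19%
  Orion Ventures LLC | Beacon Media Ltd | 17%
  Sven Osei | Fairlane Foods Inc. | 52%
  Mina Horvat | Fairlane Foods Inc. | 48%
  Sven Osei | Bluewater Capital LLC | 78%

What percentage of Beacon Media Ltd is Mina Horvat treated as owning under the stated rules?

By spousal attribution (R3), Mina Horvat is treated as also owning Sven Osei's interest in Bluewater Capital LLC, giving 16% + 78% = 94%.
By spousal attribution (R3), Mina Horvat is treated as also owning Sven Osei's interest in Fairlane Foods Inc, giving 48% + 52% = 100%.
Chain via Bluewater Capital LLC → Slate Shipping BV (R1): 94% × 27% × 26% = 6.5988% of Beacon Media Ltd.
Chain via Fairlane Foods Inc. → Orion Ventures LLC (R1): 100% × 19% × 17% = 3.23% of Beacon Media Ltd.
Aggregating (R2): 6.5988% + 3.23% = 9.8288%.

9.8288%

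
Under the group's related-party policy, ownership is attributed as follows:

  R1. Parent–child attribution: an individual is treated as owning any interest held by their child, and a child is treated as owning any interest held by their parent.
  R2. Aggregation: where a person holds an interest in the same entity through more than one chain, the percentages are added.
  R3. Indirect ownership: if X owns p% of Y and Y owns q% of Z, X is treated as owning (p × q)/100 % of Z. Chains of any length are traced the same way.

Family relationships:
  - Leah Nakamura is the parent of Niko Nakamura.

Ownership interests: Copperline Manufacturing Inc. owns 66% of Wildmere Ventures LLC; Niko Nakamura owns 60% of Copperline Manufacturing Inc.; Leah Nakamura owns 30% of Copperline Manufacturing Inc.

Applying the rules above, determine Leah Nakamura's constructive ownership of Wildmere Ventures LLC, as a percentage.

By parent–child attribution (R1), Leah Nakamura is treated as also owning Niko Nakamura's interest in Copperline Manufacturing Inc, giving 30% + 60% = 90%.
Chain via Copperline Manufacturing Inc. (R3): 90% × 66% = 59.4% of Wildmere Ventures LLC.

59.4%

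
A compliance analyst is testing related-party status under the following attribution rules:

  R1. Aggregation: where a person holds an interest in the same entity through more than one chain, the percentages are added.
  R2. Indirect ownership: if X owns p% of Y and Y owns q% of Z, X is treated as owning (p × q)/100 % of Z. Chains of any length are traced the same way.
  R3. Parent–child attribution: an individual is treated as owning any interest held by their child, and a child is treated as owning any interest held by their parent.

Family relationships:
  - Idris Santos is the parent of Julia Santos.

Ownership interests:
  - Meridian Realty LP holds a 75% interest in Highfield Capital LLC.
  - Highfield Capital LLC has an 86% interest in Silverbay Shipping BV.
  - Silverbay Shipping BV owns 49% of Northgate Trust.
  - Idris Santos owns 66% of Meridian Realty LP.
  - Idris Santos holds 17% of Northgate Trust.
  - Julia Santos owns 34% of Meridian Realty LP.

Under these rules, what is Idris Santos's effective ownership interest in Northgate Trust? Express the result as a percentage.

48.605%

By parent–child attribution (R3), Idris Santos is treated as also owning Julia Santos's interest in Meridian Realty LP, giving 66% + 34% = 100%.
Chain via Meridian Realty LP → Highfield Capital LLC → Silverbay Shipping BV (R2): 100% × 75% × 86% × 49% = 31.605% of Northgate Trust.
Direct interest in Northgate Trust: 17%.
Aggregating (R1): 31.605% + 17% = 48.605%.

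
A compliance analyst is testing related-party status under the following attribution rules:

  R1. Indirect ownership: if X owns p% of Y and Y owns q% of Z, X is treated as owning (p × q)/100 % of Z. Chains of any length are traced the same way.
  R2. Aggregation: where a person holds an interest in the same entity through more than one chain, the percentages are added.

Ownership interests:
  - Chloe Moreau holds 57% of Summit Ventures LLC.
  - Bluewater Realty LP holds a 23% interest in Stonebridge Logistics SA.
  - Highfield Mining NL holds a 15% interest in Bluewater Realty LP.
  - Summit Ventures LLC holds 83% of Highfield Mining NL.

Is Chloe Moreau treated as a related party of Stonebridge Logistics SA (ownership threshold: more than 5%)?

No

Chain via Summit Ventures LLC → Highfield Mining NL → Bluewater Realty LP (R1): 57% × 83% × 15% × 23% = 1.632195% of Stonebridge Logistics SA.
1.632195% does not exceed the 5% threshold, so Chloe is not a related party to Stonebridge Logistics SA.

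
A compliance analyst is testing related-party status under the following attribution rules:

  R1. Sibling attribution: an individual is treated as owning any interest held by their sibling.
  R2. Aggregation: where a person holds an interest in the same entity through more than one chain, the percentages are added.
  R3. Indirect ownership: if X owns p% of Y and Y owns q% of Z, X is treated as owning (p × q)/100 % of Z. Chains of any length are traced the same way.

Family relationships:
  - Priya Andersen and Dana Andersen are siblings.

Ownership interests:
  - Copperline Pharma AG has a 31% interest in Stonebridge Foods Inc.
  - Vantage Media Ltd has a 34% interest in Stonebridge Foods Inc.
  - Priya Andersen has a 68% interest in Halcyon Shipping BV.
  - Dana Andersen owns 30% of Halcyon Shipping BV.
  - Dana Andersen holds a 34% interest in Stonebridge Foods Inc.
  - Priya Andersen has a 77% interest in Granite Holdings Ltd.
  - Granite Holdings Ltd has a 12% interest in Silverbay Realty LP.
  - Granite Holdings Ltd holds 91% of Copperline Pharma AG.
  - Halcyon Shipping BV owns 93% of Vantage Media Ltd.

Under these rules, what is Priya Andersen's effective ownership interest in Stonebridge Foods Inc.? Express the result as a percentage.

86.7093%

By sibling attribution (R1), Priya Andersen is treated as also owning Dana Andersen's interest in Halcyon Shipping BV, giving 68% + 30% = 98%.
By sibling attribution (R1), Priya Andersen is treated as owning Dana Andersen's 34% interest in Stonebridge Foods Inc.
Chain via Halcyon Shipping BV → Vantage Media Ltd (R3): 98% × 93% × 34% = 30.9876% of Stonebridge Foods Inc.
Chain via Granite Holdings Ltd → Copperline Pharma AG (R3): 77% × 91% × 31% = 21.7217% of Stonebridge Foods Inc.
Direct interest in Stonebridge Foods Inc: 34%.
Aggregating (R2): 30.9876% + 21.7217% + 34% = 86.7093%.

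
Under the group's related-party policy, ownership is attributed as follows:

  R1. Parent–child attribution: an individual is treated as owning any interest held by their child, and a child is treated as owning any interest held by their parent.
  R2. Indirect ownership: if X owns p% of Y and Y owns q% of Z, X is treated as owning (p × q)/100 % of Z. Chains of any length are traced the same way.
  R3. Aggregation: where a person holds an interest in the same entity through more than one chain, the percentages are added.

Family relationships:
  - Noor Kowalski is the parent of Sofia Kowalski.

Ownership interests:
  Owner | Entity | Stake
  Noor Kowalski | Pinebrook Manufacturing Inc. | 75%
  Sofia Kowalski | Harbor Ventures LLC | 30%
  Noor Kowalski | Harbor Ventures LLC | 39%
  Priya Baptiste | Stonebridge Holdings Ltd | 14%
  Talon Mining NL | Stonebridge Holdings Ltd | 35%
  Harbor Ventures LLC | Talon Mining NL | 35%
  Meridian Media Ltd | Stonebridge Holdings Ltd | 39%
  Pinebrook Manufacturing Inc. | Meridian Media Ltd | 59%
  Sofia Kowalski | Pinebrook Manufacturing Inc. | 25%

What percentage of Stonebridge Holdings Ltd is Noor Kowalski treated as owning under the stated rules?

31.4625%

By parent–child attribution (R1), Noor Kowalski is treated as also owning Sofia Kowalski's interest in Pinebrook Manufacturing Inc, giving 75% + 25% = 100%.
By parent–child attribution (R1), Noor Kowalski is treated as also owning Sofia Kowalski's interest in Harbor Ventures LLC, giving 39% + 30% = 69%.
Chain via Pinebrook Manufacturing Inc. → Meridian Media Ltd (R2): 100% × 59% × 39% = 23.01% of Stonebridge Holdings Ltd.
Chain via Harbor Ventures LLC → Talon Mining NL (R2): 69% × 35% × 35% = 8.4525% of Stonebridge Holdings Ltd.
Aggregating (R3): 23.01% + 8.4525% = 31.4625%.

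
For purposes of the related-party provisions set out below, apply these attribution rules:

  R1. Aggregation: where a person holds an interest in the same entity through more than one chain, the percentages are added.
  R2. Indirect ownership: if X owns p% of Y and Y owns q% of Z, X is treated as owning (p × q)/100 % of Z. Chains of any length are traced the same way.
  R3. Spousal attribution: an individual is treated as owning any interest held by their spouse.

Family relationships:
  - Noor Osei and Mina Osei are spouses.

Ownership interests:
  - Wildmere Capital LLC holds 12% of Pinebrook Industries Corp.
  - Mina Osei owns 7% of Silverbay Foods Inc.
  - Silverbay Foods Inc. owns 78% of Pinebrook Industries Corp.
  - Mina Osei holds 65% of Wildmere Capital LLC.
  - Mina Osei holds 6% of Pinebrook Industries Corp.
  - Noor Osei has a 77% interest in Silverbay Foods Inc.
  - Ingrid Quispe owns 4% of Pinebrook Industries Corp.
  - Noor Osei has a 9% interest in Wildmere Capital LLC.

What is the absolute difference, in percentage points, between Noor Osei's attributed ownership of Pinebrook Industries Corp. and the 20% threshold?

60.4

By spousal attribution (R3), Noor Osei is treated as also owning Mina Osei's interest in Wildmere Capital LLC, giving 9% + 65% = 74%.
By spousal attribution (R3), Noor Osei is treated as also owning Mina Osei's interest in Silverbay Foods Inc, giving 77% + 7% = 84%.
By spousal attribution (R3), Noor Osei is treated as owning Mina Osei's 6% interest in Pinebrook Industries Corp.
Chain via Wildmere Capital LLC (R2): 74% × 12% = 8.88% of Pinebrook Industries Corp.
Chain via Silverbay Foods Inc. (R2): 84% × 78% = 65.52% of Pinebrook Industries Corp.
Direct interest in Pinebrook Industries Corp: 6%.
Aggregating (R1): 8.88% + 65.52% + 6% = 80.4%.
80.4% exceeds the 20% threshold by 60.4 percentage points.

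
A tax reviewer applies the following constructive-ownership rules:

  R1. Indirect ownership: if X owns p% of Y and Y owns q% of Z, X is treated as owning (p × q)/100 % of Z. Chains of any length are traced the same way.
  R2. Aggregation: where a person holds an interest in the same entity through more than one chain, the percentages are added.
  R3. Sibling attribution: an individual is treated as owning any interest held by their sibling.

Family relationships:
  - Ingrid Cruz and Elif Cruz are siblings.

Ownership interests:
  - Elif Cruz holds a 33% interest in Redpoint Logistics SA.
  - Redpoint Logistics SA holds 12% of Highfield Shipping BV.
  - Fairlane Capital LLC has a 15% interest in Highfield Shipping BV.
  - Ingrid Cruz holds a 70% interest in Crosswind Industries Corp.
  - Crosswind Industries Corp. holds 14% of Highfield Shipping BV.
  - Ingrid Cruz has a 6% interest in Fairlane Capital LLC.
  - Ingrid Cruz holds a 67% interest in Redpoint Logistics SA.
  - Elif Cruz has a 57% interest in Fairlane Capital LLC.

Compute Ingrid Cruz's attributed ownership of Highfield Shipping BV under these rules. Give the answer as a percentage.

By sibling attribution (R3), Ingrid Cruz is treated as also owning Elif Cruz's interest in Fairlane Capital LLC, giving 6% + 57% = 63%.
By sibling attribution (R3), Ingrid Cruz is treated as also owning Elif Cruz's interest in Redpoint Logistics SA, giving 67% + 33% = 100%.
Chain via Fairlane Capital LLC (R1): 63% × 15% = 9.45% of Highfield Shipping BV.
Chain via Redpoint Logistics SA (R1): 100% × 12% = 12% of Highfield Shipping BV.
Chain via Crosswind Industries Corp. (R1): 70% × 14% = 9.8% of Highfield Shipping BV.
Aggregating (R2): 9.45% + 12% + 9.8% = 31.25%.

31.25%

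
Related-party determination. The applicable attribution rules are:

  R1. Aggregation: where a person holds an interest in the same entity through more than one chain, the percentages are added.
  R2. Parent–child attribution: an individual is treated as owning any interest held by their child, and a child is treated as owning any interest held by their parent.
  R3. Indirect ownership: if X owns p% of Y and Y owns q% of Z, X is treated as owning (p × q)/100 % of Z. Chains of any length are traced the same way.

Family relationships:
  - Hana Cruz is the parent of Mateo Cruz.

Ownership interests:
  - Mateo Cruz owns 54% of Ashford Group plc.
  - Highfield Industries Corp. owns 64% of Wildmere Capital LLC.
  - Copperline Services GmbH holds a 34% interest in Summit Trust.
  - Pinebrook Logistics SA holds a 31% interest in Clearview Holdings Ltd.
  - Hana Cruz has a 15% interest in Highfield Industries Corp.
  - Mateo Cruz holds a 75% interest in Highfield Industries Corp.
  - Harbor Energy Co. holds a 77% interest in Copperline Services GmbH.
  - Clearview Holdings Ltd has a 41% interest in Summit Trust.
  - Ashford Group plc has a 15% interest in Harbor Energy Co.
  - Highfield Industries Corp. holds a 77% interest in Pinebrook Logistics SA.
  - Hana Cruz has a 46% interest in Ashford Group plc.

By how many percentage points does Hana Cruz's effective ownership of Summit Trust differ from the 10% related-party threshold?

2.73503

By parent–child attribution (R2), Hana Cruz is treated as also owning Mateo Cruz's interest in Ashford Group plc, giving 46% + 54% = 100%.
By parent–child attribution (R2), Hana Cruz is treated as also owning Mateo Cruz's interest in Highfield Industries Corp, giving 15% + 75% = 90%.
Chain via Ashford Group plc → Harbor Energy Co. → Copperline Services GmbH (R3): 100% × 15% × 77% × 34% = 3.927% of Summit Trust.
Chain via Highfield Industries Corp. → Pinebrook Logistics SA → Clearview Holdings Ltd (R3): 90% × 77% × 31% × 41% = 8.80803% of Summit Trust.
Aggregating (R1): 3.927% + 8.80803% = 12.73503%.
12.73503% exceeds the 10% threshold by 2.73503 percentage points.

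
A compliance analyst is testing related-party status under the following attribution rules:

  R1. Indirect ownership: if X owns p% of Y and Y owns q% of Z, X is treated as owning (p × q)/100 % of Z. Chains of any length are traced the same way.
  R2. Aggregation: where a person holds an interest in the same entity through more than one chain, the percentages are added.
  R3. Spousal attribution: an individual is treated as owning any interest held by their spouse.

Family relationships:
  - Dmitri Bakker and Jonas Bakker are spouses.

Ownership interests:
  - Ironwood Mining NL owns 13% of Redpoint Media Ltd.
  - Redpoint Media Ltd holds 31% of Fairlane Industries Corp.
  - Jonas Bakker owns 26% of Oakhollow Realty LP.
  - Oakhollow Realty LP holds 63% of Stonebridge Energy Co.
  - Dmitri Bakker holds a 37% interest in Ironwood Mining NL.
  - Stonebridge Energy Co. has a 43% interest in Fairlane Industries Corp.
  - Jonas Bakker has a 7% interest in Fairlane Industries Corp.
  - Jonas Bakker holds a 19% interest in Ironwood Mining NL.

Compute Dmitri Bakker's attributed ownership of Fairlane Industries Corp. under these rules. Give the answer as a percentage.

By spousal attribution (R3), Dmitri Bakker is treated as also owning Jonas Bakker's interest in Ironwood Mining NL, giving 37% + 19% = 56%.
By spousal attribution (R3), Dmitri Bakker is treated as owning Jonas Bakker's 26% interest in Oakhollow Realty LP.
By spousal attribution (R3), Dmitri Bakker is treated as owning Jonas Bakker's 7% interest in Fairlane Industries Corp.
Chain via Ironwood Mining NL → Redpoint Media Ltd (R1): 56% × 13% × 31% = 2.2568% of Fairlane Industries Corp.
Chain via Oakhollow Realty LP → Stonebridge Energy Co. (R1): 26% × 63% × 43% = 7.0434% of Fairlane Industries Corp.
Direct interest in Fairlane Industries Corp: 7%.
Aggregating (R2): 2.2568% + 7.0434% + 7% = 16.3002%.

16.3002%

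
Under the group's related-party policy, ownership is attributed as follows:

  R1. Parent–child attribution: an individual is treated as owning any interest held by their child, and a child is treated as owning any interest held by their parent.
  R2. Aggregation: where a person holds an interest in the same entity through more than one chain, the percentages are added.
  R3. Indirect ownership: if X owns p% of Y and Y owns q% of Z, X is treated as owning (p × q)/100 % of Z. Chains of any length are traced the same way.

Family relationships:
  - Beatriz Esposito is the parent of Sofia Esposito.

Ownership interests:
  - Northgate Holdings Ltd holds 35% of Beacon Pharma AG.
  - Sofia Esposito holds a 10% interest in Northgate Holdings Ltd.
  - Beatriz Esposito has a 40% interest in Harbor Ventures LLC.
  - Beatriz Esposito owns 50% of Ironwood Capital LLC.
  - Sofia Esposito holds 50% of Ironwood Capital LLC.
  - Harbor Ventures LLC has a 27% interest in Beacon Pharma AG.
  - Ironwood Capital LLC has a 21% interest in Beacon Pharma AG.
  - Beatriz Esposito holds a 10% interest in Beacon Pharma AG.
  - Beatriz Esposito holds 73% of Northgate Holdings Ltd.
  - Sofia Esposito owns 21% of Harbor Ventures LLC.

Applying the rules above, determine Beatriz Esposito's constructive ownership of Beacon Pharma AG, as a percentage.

By parent–child attribution (R1), Beatriz Esposito is treated as also owning Sofia Esposito's interest in Harbor Ventures LLC, giving 40% + 21% = 61%.
By parent–child attribution (R1), Beatriz Esposito is treated as also owning Sofia Esposito's interest in Ironwood Capital LLC, giving 50% + 50% = 100%.
By parent–child attribution (R1), Beatriz Esposito is treated as also owning Sofia Esposito's interest in Northgate Holdings Ltd, giving 73% + 10% = 83%.
Chain via Harbor Ventures LLC (R3): 61% × 27% = 16.47% of Beacon Pharma AG.
Chain via Ironwood Capital LLC (R3): 100% × 21% = 21% of Beacon Pharma AG.
Chain via Northgate Holdings Ltd (R3): 83% × 35% = 29.05% of Beacon Pharma AG.
Direct interest in Beacon Pharma AG: 10%.
Aggregating (R2): 16.47% + 21% + 29.05% + 10% = 76.52%.

76.52%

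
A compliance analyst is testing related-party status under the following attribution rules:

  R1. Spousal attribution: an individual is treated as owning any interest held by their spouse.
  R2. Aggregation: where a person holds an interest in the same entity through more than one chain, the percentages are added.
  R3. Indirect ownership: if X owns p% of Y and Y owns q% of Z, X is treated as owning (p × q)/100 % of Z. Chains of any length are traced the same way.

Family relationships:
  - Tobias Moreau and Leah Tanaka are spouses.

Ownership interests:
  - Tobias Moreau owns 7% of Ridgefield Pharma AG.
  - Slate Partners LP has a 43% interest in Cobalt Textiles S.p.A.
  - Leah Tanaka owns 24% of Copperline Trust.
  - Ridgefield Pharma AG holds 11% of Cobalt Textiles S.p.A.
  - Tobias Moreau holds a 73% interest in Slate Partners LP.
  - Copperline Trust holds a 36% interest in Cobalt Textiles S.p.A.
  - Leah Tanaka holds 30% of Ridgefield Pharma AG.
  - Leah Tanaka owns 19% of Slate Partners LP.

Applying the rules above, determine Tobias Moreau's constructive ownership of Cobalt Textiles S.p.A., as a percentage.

52.27%

By spousal attribution (R1), Tobias Moreau is treated as also owning Leah Tanaka's interest in Slate Partners LP, giving 73% + 19% = 92%.
By spousal attribution (R1), Tobias Moreau is treated as also owning Leah Tanaka's interest in Ridgefield Pharma AG, giving 7% + 30% = 37%.
By spousal attribution (R1), Tobias Moreau is treated as owning Leah Tanaka's 24% interest in Copperline Trust.
Chain via Slate Partners LP (R3): 92% × 43% = 39.56% of Cobalt Textiles S.p.A.
Chain via Ridgefield Pharma AG (R3): 37% × 11% = 4.07% of Cobalt Textiles S.p.A.
Chain via Copperline Trust (R3): 24% × 36% = 8.64% of Cobalt Textiles S.p.A.
Aggregating (R2): 39.56% + 4.07% + 8.64% = 52.27%.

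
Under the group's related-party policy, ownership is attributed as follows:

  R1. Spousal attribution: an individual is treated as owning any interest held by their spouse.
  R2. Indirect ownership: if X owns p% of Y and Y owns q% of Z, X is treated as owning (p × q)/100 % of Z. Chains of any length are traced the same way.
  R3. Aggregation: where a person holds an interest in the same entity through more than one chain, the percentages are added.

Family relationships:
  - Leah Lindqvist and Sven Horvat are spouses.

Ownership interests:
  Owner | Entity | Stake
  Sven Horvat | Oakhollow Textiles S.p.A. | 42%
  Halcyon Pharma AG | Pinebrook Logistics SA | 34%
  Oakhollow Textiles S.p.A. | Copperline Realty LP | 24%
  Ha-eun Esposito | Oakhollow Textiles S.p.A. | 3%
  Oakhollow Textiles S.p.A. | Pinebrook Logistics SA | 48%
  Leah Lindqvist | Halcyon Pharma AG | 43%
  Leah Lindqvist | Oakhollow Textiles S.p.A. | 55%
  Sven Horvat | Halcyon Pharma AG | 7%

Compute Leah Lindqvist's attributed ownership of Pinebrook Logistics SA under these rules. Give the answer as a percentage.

By spousal attribution (R1), Leah Lindqvist is treated as also owning Sven Horvat's interest in Oakhollow Textiles S.p.A, giving 55% + 42% = 97%.
By spousal attribution (R1), Leah Lindqvist is treated as also owning Sven Horvat's interest in Halcyon Pharma AG, giving 43% + 7% = 50%.
Chain via Oakhollow Textiles S.p.A. (R2): 97% × 48% = 46.56% of Pinebrook Logistics SA.
Chain via Halcyon Pharma AG (R2): 50% × 34% = 17% of Pinebrook Logistics SA.
Aggregating (R3): 46.56% + 17% = 63.56%.

63.56%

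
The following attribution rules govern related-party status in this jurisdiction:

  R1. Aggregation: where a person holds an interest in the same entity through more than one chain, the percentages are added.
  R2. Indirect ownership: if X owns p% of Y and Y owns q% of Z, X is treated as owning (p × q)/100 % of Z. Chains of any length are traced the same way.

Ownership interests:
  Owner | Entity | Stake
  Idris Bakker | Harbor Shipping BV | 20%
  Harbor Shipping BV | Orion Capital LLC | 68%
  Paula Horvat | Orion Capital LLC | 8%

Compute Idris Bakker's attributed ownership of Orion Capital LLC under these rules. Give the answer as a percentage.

13.6%

Chain via Harbor Shipping BV (R2): 20% × 68% = 13.6% of Orion Capital LLC.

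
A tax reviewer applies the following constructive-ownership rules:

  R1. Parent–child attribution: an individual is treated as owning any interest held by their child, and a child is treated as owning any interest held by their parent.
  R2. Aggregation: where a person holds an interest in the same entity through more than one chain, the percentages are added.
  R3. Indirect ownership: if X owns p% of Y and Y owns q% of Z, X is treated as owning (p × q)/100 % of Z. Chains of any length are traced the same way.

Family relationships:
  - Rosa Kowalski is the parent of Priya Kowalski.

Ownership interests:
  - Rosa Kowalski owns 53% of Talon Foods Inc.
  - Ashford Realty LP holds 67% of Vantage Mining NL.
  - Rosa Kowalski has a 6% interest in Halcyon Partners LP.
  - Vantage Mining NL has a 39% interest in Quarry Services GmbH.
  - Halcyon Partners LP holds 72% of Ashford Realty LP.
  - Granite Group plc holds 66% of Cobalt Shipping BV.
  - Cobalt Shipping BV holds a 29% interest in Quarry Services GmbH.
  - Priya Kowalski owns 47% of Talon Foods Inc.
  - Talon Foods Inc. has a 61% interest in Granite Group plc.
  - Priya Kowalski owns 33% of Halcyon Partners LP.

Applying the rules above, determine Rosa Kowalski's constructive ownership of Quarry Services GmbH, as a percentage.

19.012704%

By parent–child attribution (R1), Rosa Kowalski is treated as also owning Priya Kowalski's interest in Talon Foods Inc, giving 53% + 47% = 100%.
By parent–child attribution (R1), Rosa Kowalski is treated as also owning Priya Kowalski's interest in Halcyon Partners LP, giving 6% + 33% = 39%.
Chain via Talon Foods Inc. → Granite Group plc → Cobalt Shipping BV (R3): 100% × 61% × 66% × 29% = 11.6754% of Quarry Services GmbH.
Chain via Halcyon Partners LP → Ashford Realty LP → Vantage Mining NL (R3): 39% × 72% × 67% × 39% = 7.337304% of Quarry Services GmbH.
Aggregating (R2): 11.6754% + 7.337304% = 19.012704%.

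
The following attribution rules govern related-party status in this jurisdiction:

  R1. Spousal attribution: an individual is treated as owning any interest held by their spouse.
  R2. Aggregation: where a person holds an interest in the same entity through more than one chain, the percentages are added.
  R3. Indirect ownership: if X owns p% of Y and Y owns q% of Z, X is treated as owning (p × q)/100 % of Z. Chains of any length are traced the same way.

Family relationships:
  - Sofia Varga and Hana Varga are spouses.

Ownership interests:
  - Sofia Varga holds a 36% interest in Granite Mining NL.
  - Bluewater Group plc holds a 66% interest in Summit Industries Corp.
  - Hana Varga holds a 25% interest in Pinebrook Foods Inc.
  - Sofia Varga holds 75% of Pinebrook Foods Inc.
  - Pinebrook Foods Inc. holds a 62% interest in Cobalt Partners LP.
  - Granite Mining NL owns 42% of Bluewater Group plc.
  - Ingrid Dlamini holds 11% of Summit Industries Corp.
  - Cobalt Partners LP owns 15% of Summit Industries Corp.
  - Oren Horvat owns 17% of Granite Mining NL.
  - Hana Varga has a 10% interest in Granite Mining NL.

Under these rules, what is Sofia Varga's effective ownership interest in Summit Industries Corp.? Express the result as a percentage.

By spousal attribution (R1), Sofia Varga is treated as also owning Hana Varga's interest in Granite Mining NL, giving 36% + 10% = 46%.
By spousal attribution (R1), Sofia Varga is treated as also owning Hana Varga's interest in Pinebrook Foods Inc, giving 75% + 25% = 100%.
Chain via Granite Mining NL → Bluewater Group plc (R3): 46% × 42% × 66% = 12.7512% of Summit Industries Corp.
Chain via Pinebrook Foods Inc. → Cobalt Partners LP (R3): 100% × 62% × 15% = 9.3% of Summit Industries Corp.
Aggregating (R2): 12.7512% + 9.3% = 22.0512%.

22.0512%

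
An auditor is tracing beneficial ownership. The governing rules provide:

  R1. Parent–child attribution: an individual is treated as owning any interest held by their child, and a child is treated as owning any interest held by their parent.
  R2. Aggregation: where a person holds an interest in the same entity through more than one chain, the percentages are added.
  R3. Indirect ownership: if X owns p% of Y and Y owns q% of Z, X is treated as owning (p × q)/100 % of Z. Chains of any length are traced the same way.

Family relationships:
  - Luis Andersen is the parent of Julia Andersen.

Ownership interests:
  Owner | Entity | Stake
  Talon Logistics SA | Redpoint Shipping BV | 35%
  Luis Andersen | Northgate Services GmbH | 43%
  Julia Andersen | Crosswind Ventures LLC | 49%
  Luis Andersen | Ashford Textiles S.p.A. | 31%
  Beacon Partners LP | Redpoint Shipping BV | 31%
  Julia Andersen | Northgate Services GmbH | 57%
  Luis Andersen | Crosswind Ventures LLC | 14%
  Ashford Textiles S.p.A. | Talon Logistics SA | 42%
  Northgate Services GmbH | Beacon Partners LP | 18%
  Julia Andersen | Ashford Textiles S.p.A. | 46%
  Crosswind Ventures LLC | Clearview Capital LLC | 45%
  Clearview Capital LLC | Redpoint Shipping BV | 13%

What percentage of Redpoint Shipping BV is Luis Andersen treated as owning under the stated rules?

20.5845%

By parent–child attribution (R1), Luis Andersen is treated as also owning Julia Andersen's interest in Northgate Services GmbH, giving 43% + 57% = 100%.
By parent–child attribution (R1), Luis Andersen is treated as also owning Julia Andersen's interest in Crosswind Ventures LLC, giving 14% + 49% = 63%.
By parent–child attribution (R1), Luis Andersen is treated as also owning Julia Andersen's interest in Ashford Textiles S.p.A, giving 31% + 46% = 77%.
Chain via Northgate Services GmbH → Beacon Partners LP (R3): 100% × 18% × 31% = 5.58% of Redpoint Shipping BV.
Chain via Crosswind Ventures LLC → Clearview Capital LLC (R3): 63% × 45% × 13% = 3.6855% of Redpoint Shipping BV.
Chain via Ashford Textiles S.p.A. → Talon Logistics SA (R3): 77% × 42% × 35% = 11.319% of Redpoint Shipping BV.
Aggregating (R2): 5.58% + 3.6855% + 11.319% = 20.5845%.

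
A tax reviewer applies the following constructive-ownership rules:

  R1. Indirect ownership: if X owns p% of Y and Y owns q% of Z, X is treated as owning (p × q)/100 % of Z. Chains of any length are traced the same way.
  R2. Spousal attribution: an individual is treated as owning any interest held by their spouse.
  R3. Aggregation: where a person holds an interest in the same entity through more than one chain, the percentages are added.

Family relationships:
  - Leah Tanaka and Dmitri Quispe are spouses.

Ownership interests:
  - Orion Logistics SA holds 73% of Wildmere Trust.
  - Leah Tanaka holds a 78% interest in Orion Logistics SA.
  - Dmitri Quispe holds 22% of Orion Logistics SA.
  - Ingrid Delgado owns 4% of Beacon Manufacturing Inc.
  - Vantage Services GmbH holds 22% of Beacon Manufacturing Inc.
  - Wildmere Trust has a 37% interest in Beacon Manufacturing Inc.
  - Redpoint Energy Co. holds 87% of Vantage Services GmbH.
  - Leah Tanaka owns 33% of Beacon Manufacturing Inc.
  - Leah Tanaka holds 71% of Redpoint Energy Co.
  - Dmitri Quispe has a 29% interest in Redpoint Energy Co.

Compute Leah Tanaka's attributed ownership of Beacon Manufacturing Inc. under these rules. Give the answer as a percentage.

By spousal attribution (R2), Leah Tanaka is treated as also owning Dmitri Quispe's interest in Orion Logistics SA, giving 78% + 22% = 100%.
By spousal attribution (R2), Leah Tanaka is treated as also owning Dmitri Quispe's interest in Redpoint Energy Co, giving 71% + 29% = 100%.
Chain via Orion Logistics SA → Wildmere Trust (R1): 100% × 73% × 37% = 27.01% of Beacon Manufacturing Inc.
Chain via Redpoint Energy Co. → Vantage Services GmbH (R1): 100% × 87% × 22% = 19.14% of Beacon Manufacturing Inc.
Direct interest in Beacon Manufacturing Inc: 33%.
Aggregating (R3): 27.01% + 19.14% + 33% = 79.15%.

79.15%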